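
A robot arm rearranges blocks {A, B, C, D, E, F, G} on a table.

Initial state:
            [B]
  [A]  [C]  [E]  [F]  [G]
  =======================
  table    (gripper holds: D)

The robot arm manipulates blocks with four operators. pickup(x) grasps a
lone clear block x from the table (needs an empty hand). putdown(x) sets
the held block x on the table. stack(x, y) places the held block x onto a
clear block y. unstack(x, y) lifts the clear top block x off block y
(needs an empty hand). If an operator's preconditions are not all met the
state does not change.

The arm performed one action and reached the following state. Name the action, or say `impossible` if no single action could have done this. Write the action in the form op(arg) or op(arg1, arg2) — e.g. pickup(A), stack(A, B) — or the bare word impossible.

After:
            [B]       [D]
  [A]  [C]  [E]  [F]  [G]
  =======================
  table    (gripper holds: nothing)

stack(D, G)

target: towers=[A; C; E/B; F; G/D] holding=-
        putdown(D) → towers=[A; C; D; E/B; F; G] holding=-
       stack(D, B) → towers=[A; C; E/B/D; F; G] holding=-
       stack(D, F) → towers=[A; C; E/B; F/D; G] holding=-
       stack(D, G) → towers=[A; C; E/B; F; G/D] holding=-  ← match
       stack(D, A) → towers=[A/D; C; E/B; F; G] holding=-
       stack(D, C) → towers=[A; C/D; E/B; F; G] holding=-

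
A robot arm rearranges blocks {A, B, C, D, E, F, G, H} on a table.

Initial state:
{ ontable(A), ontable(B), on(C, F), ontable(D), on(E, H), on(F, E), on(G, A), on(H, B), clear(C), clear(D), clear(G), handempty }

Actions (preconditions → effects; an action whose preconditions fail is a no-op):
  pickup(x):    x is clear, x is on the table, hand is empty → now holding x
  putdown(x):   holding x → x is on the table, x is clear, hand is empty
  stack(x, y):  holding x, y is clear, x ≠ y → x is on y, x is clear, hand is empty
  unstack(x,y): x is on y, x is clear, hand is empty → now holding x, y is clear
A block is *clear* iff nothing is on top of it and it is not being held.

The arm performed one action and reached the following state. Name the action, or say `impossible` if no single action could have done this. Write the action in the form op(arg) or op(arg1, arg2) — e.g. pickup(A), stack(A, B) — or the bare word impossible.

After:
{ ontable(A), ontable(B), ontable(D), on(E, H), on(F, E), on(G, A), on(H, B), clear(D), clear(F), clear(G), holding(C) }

unstack(C, F)

target: towers=[A/G; B/H/E/F; D] holding=C
     unstack(G, A) → towers=[A; B/H/E/F/C; D] holding=G
         pickup(D) → towers=[A/G; B/H/E/F/C] holding=D
     unstack(C, F) → towers=[A/G; B/H/E/F; D] holding=C  ← match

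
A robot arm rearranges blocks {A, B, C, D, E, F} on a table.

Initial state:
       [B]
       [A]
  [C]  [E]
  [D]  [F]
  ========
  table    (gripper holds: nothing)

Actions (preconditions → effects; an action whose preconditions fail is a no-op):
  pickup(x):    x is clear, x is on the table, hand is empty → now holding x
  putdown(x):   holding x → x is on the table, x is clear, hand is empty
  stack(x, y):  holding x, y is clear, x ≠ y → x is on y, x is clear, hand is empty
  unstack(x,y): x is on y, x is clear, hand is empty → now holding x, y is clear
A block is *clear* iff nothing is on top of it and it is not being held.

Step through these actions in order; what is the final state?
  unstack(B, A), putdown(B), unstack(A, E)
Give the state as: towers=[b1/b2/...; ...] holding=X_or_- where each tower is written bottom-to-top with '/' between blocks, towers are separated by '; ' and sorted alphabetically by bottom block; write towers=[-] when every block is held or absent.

step 1 (unstack(B, A)): towers=[D/C; F/E/A] holding=B
step 2 (putdown(B)): towers=[B; D/C; F/E/A] holding=-
step 3 (unstack(A, E)): towers=[B; D/C; F/E] holding=A

towers=[B; D/C; F/E] holding=A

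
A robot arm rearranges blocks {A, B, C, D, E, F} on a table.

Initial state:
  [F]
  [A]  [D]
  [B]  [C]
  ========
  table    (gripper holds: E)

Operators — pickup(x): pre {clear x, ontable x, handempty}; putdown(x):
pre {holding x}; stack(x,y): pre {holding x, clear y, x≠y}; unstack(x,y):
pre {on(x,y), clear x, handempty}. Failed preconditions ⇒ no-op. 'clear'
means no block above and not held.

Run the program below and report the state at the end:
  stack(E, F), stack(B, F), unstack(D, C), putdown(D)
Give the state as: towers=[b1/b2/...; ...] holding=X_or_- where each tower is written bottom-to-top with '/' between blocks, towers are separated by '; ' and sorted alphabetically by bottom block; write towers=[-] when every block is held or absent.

step 1 (stack(E, F)): towers=[B/A/F/E; C/D] holding=-
step 2 (stack(B, F)) [no-op]: towers=[B/A/F/E; C/D] holding=-
step 3 (unstack(D, C)): towers=[B/A/F/E; C] holding=D
step 4 (putdown(D)): towers=[B/A/F/E; C; D] holding=-

towers=[B/A/F/E; C; D] holding=-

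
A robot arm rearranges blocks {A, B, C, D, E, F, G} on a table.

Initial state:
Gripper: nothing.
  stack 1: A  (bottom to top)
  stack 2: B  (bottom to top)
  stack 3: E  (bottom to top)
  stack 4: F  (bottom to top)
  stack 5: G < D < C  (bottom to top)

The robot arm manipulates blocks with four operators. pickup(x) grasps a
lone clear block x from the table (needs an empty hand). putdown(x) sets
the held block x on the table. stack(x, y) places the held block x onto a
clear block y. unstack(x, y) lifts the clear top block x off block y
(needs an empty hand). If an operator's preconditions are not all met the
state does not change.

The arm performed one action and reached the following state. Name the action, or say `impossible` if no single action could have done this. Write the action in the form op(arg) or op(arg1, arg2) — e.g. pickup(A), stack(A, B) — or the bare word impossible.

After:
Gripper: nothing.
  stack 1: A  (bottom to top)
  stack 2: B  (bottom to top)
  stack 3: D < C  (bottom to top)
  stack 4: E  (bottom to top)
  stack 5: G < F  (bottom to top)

target: towers=[A; B; D/C; E; G/F] holding=-
         pickup(B) → towers=[A; E; F; G/D/C] holding=B
         pickup(F) → towers=[A; B; E; G/D/C] holding=F
         pickup(A) → towers=[B; E; F; G/D/C] holding=A
         pickup(E) → towers=[A; B; F; G/D/C] holding=E
     unstack(C, D) → towers=[A; B; E; F; G/D] holding=C
none of the 5 applicable actions match → impossible

impossible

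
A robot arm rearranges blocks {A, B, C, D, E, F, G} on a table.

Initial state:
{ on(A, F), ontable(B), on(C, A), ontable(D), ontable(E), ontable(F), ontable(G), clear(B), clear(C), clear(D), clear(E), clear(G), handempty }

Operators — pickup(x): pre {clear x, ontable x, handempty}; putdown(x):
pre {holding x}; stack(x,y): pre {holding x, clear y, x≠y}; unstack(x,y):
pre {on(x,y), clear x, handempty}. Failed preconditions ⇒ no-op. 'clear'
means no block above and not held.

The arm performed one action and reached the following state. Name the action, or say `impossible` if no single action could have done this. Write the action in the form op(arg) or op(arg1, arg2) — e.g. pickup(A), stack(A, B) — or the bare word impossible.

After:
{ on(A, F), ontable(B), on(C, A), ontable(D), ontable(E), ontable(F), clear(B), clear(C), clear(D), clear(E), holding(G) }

pickup(G)

target: towers=[B; D; E; F/A/C] holding=G
         pickup(B) → towers=[D; E; F/A/C; G] holding=B
         pickup(G) → towers=[B; D; E; F/A/C] holding=G  ← match
         pickup(D) → towers=[B; E; F/A/C; G] holding=D
         pickup(E) → towers=[B; D; F/A/C; G] holding=E
     unstack(C, A) → towers=[B; D; E; F/A; G] holding=C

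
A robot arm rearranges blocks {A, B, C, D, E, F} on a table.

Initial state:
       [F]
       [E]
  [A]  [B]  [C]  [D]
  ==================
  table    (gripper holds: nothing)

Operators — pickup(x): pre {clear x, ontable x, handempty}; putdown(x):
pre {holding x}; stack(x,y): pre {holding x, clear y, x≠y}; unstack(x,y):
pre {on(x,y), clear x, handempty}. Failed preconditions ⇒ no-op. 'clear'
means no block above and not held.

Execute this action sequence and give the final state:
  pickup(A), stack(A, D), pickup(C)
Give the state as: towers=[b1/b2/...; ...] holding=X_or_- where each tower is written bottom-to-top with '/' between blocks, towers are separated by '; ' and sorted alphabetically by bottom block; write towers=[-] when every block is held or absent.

step 1 (pickup(A)): towers=[B/E/F; C; D] holding=A
step 2 (stack(A, D)): towers=[B/E/F; C; D/A] holding=-
step 3 (pickup(C)): towers=[B/E/F; D/A] holding=C

towers=[B/E/F; D/A] holding=C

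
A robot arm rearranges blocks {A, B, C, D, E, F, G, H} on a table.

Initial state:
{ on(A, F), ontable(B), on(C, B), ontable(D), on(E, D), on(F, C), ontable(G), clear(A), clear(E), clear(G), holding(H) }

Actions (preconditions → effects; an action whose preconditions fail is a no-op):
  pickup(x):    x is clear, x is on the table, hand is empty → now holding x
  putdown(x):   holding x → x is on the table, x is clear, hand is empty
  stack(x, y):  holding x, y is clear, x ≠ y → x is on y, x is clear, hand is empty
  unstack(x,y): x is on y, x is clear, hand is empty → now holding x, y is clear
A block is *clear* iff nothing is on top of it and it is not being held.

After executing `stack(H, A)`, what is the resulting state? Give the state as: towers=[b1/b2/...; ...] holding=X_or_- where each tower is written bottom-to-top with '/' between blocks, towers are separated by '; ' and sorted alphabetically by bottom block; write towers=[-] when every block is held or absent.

before: towers=[B/C/F/A; D/E; G] holding=H
pre[stack(H, A)]: holding(H) yes, clear(A) yes, H≠A yes
all met → apply stack(H, A)
after:  towers=[B/C/F/A/H; D/E; G] holding=-

towers=[B/C/F/A/H; D/E; G] holding=-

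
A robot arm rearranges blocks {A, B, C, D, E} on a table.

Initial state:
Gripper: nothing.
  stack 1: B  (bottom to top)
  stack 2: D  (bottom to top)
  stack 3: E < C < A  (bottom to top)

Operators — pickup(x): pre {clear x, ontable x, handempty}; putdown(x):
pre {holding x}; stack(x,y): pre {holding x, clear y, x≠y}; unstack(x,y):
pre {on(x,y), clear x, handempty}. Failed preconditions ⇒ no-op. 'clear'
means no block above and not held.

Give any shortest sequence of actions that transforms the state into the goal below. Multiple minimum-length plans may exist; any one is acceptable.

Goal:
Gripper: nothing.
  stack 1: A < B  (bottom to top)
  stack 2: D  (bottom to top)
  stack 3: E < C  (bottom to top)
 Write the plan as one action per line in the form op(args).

unstack(A, C)
putdown(A)
pickup(B)
stack(B, A)

step 1 (unstack(A, C)): towers=[B; D; E/C] holding=A
step 2 (putdown(A)): towers=[A; B; D; E/C] holding=-
step 3 (pickup(B)): towers=[A; D; E/C] holding=B
step 4 (stack(B, A)): towers=[A/B; D; E/C] holding=-
goal check: towers=[A/B; D; E/C] holding=- — reached (length 4, optimal by BFS)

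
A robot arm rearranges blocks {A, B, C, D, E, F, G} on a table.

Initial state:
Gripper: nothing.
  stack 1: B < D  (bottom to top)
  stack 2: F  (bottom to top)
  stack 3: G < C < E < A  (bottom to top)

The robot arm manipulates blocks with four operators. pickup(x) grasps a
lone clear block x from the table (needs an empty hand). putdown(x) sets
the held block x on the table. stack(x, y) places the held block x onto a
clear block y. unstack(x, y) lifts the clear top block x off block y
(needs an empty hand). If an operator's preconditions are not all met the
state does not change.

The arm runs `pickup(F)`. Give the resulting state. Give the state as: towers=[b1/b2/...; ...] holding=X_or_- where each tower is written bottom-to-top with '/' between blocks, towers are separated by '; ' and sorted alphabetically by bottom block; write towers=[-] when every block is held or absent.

towers=[B/D; G/C/E/A] holding=F

before: towers=[B/D; F; G/C/E/A] holding=-
pre[pickup(F)]: clear(F) ✓, ontable(F) ✓, handempty ✓
all met → apply pickup(F)
after:  towers=[B/D; G/C/E/A] holding=F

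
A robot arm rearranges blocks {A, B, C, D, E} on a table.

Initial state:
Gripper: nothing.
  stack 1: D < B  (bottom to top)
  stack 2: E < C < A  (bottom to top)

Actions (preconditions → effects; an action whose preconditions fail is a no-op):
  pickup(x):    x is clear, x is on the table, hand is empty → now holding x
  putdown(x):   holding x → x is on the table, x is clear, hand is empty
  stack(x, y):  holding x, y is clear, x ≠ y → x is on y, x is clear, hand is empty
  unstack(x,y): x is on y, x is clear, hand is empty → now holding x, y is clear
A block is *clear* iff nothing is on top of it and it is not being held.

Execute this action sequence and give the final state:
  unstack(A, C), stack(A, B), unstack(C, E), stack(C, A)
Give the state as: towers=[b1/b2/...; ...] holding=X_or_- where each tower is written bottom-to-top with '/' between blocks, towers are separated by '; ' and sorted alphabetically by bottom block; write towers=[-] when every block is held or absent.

step 1 (unstack(A, C)): towers=[D/B; E/C] holding=A
step 2 (stack(A, B)): towers=[D/B/A; E/C] holding=-
step 3 (unstack(C, E)): towers=[D/B/A; E] holding=C
step 4 (stack(C, A)): towers=[D/B/A/C; E] holding=-

towers=[D/B/A/C; E] holding=-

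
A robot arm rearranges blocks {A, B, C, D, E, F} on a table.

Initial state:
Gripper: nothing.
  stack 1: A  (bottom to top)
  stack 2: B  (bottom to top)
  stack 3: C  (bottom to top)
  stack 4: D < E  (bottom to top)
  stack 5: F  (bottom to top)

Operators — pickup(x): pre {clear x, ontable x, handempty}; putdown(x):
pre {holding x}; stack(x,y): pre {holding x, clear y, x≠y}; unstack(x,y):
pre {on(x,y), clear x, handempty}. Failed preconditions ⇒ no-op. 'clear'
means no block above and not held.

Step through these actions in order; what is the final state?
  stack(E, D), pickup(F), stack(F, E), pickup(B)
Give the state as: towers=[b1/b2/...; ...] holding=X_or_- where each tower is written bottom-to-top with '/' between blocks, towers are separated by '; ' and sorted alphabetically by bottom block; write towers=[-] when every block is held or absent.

step 1 (stack(E, D)) [no-op]: towers=[A; B; C; D/E; F] holding=-
step 2 (pickup(F)): towers=[A; B; C; D/E] holding=F
step 3 (stack(F, E)): towers=[A; B; C; D/E/F] holding=-
step 4 (pickup(B)): towers=[A; C; D/E/F] holding=B

towers=[A; C; D/E/F] holding=B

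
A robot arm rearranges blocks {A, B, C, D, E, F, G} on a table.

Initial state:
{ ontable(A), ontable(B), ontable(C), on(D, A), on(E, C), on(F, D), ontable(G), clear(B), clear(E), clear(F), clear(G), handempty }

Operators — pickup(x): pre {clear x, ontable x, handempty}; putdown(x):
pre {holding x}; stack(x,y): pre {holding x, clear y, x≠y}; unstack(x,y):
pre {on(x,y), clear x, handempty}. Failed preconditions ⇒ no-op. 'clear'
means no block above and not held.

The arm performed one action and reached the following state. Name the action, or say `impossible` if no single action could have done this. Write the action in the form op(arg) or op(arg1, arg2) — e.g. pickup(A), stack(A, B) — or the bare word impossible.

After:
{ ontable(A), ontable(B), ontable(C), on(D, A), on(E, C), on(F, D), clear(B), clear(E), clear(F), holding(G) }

pickup(G)

target: towers=[A/D/F; B; C/E] holding=G
         pickup(B) → towers=[A/D/F; C/E; G] holding=B
     unstack(F, D) → towers=[A/D; B; C/E; G] holding=F
         pickup(G) → towers=[A/D/F; B; C/E] holding=G  ← match
     unstack(E, C) → towers=[A/D/F; B; C; G] holding=E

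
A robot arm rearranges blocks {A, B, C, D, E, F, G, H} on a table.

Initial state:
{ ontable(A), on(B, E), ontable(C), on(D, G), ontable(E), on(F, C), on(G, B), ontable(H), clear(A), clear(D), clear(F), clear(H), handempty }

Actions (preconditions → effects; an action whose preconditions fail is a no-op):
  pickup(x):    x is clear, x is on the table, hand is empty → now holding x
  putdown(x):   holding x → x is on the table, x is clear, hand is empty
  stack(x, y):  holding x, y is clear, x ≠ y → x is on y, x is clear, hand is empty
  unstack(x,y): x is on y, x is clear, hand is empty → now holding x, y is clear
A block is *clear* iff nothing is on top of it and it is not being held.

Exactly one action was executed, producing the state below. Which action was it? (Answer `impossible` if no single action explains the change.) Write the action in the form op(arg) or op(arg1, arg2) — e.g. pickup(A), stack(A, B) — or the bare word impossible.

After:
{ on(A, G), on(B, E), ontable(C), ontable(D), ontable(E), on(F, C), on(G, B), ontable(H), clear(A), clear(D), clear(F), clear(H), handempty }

target: towers=[C/F; D; E/B/G/A; H] holding=-
         pickup(A) → towers=[C/F; E/B/G/D; H] holding=A
         pickup(H) → towers=[A; C/F; E/B/G/D] holding=H
     unstack(F, C) → towers=[A; C; E/B/G/D; H] holding=F
     unstack(D, G) → towers=[A; C/F; E/B/G; H] holding=D
none of the 4 applicable actions match → impossible

impossible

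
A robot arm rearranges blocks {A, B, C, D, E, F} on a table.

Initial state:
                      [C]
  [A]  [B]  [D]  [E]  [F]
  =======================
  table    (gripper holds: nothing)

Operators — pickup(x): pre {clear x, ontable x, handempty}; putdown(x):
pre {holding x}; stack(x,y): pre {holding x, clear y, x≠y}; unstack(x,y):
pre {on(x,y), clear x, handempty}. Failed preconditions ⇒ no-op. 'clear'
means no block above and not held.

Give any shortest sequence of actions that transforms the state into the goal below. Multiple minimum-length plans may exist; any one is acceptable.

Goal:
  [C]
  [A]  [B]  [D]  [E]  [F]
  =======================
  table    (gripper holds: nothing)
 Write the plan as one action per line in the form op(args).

step 1 (unstack(C, F)): towers=[A; B; D; E; F] holding=C
step 2 (stack(C, A)): towers=[A/C; B; D; E; F] holding=-
goal check: towers=[A/C; B; D; E; F] holding=- — reached (length 2, optimal by BFS)

unstack(C, F)
stack(C, A)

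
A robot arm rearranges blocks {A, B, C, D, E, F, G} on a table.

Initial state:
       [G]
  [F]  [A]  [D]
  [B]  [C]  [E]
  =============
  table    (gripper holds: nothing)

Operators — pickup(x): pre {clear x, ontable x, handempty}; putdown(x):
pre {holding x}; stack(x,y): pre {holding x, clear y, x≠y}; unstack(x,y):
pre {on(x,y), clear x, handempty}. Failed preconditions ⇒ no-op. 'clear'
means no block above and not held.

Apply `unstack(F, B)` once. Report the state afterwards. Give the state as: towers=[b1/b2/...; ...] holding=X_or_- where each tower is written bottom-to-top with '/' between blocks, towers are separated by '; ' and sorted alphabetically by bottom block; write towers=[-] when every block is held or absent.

before: towers=[B/F; C/A/G; E/D] holding=-
pre[unstack(F, B)]: on(F,B) yes, clear(F) yes, handempty yes
all met → apply unstack(F, B)
after:  towers=[B; C/A/G; E/D] holding=F

towers=[B; C/A/G; E/D] holding=F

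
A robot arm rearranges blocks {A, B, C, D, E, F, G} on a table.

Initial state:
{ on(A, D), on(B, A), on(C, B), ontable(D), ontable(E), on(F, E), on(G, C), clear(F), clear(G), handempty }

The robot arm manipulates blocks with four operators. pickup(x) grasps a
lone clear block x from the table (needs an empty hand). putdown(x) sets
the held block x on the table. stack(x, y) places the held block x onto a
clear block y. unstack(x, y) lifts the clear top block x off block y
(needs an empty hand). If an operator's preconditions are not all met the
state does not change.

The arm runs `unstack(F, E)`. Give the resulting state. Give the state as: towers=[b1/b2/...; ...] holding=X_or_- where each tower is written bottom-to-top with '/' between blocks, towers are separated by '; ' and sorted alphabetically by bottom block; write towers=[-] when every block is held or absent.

before: towers=[D/A/B/C/G; E/F] holding=-
pre[unstack(F, E)]: on(F,E) ok, clear(F) ok, handempty ok
all met → apply unstack(F, E)
after:  towers=[D/A/B/C/G; E] holding=F

towers=[D/A/B/C/G; E] holding=F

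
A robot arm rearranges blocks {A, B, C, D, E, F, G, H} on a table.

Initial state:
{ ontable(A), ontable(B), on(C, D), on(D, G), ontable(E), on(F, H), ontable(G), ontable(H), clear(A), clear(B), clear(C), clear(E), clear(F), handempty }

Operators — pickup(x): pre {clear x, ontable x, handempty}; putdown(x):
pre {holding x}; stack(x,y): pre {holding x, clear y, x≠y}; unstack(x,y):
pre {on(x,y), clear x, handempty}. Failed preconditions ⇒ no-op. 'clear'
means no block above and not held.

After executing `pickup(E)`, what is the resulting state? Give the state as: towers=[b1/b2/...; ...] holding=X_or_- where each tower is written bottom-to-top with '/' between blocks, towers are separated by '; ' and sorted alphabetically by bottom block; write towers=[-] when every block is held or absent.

before: towers=[A; B; E; G/D/C; H/F] holding=-
pre[pickup(E)]: clear(E) ok, ontable(E) ok, handempty ok
all met → apply pickup(E)
after:  towers=[A; B; G/D/C; H/F] holding=E

towers=[A; B; G/D/C; H/F] holding=E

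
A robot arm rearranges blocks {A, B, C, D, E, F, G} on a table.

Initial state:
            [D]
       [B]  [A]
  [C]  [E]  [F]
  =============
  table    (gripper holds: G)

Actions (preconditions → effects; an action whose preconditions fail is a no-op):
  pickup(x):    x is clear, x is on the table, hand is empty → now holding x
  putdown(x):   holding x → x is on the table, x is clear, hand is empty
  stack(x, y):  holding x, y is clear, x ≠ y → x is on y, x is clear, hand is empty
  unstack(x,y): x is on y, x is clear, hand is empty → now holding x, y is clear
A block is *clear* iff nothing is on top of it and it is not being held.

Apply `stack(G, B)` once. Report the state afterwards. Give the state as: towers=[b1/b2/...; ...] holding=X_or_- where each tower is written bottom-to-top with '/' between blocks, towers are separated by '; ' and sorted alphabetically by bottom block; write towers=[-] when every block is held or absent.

before: towers=[C; E/B; F/A/D] holding=G
pre[stack(G, B)]: holding(G) ok, clear(B) ok, G≠B ok
all met → apply stack(G, B)
after:  towers=[C; E/B/G; F/A/D] holding=-

towers=[C; E/B/G; F/A/D] holding=-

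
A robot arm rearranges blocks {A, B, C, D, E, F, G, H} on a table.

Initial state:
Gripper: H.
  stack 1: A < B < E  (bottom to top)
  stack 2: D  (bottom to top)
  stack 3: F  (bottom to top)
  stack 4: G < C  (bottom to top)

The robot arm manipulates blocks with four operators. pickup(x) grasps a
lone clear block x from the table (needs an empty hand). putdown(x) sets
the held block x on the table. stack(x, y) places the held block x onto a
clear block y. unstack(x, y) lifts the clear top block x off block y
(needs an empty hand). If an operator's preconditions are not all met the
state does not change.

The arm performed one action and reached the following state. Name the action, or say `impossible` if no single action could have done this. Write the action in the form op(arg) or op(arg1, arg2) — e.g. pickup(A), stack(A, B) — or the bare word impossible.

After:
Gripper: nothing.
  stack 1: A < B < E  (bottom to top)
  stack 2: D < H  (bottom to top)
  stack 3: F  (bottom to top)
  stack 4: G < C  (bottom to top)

target: towers=[A/B/E; D/H; F; G/C] holding=-
        putdown(H) → towers=[A/B/E; D; F; G/C; H] holding=-
       stack(H, E) → towers=[A/B/E/H; D; F; G/C] holding=-
       stack(H, F) → towers=[A/B/E; D; F/H; G/C] holding=-
       stack(H, D) → towers=[A/B/E; D/H; F; G/C] holding=-  ← match
       stack(H, C) → towers=[A/B/E; D; F; G/C/H] holding=-

stack(H, D)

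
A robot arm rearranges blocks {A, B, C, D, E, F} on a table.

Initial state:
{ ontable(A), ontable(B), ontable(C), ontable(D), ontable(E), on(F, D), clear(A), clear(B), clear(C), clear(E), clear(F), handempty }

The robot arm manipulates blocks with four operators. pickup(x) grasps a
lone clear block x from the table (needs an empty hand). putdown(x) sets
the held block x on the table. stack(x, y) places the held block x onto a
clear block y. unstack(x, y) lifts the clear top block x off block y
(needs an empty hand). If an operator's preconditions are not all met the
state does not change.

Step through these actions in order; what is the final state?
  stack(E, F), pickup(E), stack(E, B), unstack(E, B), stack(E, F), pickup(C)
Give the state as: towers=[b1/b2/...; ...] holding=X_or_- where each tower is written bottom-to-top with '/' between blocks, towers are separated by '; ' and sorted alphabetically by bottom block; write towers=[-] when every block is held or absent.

step 1 (stack(E, F)) [no-op]: towers=[A; B; C; D/F; E] holding=-
step 2 (pickup(E)): towers=[A; B; C; D/F] holding=E
step 3 (stack(E, B)): towers=[A; B/E; C; D/F] holding=-
step 4 (unstack(E, B)): towers=[A; B; C; D/F] holding=E
step 5 (stack(E, F)): towers=[A; B; C; D/F/E] holding=-
step 6 (pickup(C)): towers=[A; B; D/F/E] holding=C

towers=[A; B; D/F/E] holding=C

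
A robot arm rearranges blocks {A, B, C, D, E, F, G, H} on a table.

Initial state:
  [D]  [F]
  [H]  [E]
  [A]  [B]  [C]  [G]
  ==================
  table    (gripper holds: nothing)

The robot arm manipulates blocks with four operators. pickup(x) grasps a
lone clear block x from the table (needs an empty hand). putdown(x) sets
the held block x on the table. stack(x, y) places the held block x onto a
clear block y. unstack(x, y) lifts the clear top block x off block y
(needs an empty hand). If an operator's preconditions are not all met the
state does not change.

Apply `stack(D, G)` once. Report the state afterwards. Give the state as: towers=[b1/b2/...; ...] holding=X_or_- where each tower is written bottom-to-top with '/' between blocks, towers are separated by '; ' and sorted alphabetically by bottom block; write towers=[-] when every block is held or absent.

before: towers=[A/H/D; B/E/F; C; G] holding=-
pre[stack(D, G)]: holding(D) no, clear(G) yes, D≠G yes
holding(D) unmet → stack(D, G) is a no-op
after:  towers=[A/H/D; B/E/F; C; G] holding=-

towers=[A/H/D; B/E/F; C; G] holding=-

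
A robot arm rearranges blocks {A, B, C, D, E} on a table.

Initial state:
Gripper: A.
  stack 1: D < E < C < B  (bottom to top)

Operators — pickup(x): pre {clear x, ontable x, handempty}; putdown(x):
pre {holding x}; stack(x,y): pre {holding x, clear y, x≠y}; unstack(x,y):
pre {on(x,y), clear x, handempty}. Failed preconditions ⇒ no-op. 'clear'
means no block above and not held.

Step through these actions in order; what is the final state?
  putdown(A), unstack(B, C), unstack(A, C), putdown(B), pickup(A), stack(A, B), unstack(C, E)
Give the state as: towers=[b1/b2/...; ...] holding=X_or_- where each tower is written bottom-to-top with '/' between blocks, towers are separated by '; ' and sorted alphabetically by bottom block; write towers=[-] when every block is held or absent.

step 1 (putdown(A)): towers=[A; D/E/C/B] holding=-
step 2 (unstack(B, C)): towers=[A; D/E/C] holding=B
step 3 (unstack(A, C)) [no-op]: towers=[A; D/E/C] holding=B
step 4 (putdown(B)): towers=[A; B; D/E/C] holding=-
step 5 (pickup(A)): towers=[B; D/E/C] holding=A
step 6 (stack(A, B)): towers=[B/A; D/E/C] holding=-
step 7 (unstack(C, E)): towers=[B/A; D/E] holding=C

towers=[B/A; D/E] holding=C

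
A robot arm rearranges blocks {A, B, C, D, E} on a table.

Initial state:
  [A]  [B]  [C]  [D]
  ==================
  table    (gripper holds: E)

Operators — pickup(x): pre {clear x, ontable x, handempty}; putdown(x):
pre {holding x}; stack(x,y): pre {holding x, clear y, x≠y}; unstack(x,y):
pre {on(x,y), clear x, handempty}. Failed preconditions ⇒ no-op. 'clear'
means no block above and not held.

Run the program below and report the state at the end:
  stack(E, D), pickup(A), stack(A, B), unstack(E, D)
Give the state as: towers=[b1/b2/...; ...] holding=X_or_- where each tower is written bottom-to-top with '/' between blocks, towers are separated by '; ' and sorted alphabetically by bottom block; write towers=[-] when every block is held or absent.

towers=[B/A; C; D] holding=E

step 1 (stack(E, D)): towers=[A; B; C; D/E] holding=-
step 2 (pickup(A)): towers=[B; C; D/E] holding=A
step 3 (stack(A, B)): towers=[B/A; C; D/E] holding=-
step 4 (unstack(E, D)): towers=[B/A; C; D] holding=E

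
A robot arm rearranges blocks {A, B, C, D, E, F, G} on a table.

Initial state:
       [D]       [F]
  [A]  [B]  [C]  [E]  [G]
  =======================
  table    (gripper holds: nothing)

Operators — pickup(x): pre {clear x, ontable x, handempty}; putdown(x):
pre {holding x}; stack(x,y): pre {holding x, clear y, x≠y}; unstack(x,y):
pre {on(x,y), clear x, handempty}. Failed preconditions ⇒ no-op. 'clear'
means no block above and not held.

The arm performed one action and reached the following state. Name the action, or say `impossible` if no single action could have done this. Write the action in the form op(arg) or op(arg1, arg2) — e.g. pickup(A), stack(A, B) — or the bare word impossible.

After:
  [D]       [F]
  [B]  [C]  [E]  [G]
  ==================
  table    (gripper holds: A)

pickup(A)

target: towers=[B/D; C; E/F; G] holding=A
     unstack(F, E) → towers=[A; B/D; C; E; G] holding=F
         pickup(G) → towers=[A; B/D; C; E/F] holding=G
     unstack(D, B) → towers=[A; B; C; E/F; G] holding=D
         pickup(A) → towers=[B/D; C; E/F; G] holding=A  ← match
         pickup(C) → towers=[A; B/D; E/F; G] holding=C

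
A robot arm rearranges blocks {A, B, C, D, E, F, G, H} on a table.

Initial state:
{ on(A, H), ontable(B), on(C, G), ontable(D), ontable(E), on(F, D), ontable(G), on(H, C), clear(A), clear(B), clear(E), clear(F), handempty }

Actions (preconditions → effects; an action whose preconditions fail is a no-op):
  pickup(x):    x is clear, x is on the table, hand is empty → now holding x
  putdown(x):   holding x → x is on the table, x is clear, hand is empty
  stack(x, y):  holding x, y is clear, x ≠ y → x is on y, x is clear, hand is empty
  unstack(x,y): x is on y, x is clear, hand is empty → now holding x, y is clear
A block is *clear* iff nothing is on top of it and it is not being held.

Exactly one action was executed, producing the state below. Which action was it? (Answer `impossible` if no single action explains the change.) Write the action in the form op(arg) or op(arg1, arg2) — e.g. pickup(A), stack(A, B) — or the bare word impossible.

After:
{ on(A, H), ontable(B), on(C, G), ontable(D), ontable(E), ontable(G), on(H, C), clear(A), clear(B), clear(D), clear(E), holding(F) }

target: towers=[B; D; E; G/C/H/A] holding=F
     unstack(A, H) → towers=[B; D/F; E; G/C/H] holding=A
         pickup(E) → towers=[B; D/F; G/C/H/A] holding=E
         pickup(B) → towers=[D/F; E; G/C/H/A] holding=B
     unstack(F, D) → towers=[B; D; E; G/C/H/A] holding=F  ← match

unstack(F, D)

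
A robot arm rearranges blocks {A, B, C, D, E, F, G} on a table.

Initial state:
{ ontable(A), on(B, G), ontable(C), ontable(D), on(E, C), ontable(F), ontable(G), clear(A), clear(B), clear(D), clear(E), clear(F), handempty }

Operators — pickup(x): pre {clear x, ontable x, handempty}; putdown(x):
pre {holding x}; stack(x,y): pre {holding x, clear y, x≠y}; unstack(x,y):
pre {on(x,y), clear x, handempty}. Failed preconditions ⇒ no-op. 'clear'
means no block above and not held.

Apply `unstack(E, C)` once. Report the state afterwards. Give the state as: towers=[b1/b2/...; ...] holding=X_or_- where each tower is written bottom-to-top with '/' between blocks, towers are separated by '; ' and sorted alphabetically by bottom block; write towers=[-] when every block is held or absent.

towers=[A; C; D; F; G/B] holding=E

before: towers=[A; C/E; D; F; G/B] holding=-
pre[unstack(E, C)]: on(E,C) ok, clear(E) ok, handempty ok
all met → apply unstack(E, C)
after:  towers=[A; C; D; F; G/B] holding=E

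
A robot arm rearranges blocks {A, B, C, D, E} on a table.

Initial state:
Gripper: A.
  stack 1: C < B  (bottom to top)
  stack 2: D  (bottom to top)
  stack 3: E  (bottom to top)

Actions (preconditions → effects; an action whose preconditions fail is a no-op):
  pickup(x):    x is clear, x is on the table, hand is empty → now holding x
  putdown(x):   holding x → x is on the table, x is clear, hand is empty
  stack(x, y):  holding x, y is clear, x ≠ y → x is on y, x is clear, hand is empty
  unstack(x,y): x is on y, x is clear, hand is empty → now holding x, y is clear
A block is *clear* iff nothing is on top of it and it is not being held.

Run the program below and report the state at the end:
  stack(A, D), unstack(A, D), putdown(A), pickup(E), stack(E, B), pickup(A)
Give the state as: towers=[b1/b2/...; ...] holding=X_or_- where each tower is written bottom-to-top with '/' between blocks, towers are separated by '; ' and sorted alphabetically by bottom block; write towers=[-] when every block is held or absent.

step 1 (stack(A, D)): towers=[C/B; D/A; E] holding=-
step 2 (unstack(A, D)): towers=[C/B; D; E] holding=A
step 3 (putdown(A)): towers=[A; C/B; D; E] holding=-
step 4 (pickup(E)): towers=[A; C/B; D] holding=E
step 5 (stack(E, B)): towers=[A; C/B/E; D] holding=-
step 6 (pickup(A)): towers=[C/B/E; D] holding=A

towers=[C/B/E; D] holding=A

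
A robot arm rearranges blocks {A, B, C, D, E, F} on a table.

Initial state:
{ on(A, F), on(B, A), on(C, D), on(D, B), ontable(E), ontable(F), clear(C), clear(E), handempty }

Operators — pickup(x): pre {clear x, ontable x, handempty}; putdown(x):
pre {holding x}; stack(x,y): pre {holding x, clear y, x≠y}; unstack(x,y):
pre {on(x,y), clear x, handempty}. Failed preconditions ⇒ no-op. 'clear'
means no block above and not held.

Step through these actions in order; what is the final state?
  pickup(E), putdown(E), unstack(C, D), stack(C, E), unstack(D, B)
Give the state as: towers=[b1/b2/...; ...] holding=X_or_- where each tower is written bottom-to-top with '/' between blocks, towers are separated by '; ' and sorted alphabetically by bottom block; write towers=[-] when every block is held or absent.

step 1 (pickup(E)): towers=[F/A/B/D/C] holding=E
step 2 (putdown(E)): towers=[E; F/A/B/D/C] holding=-
step 3 (unstack(C, D)): towers=[E; F/A/B/D] holding=C
step 4 (stack(C, E)): towers=[E/C; F/A/B/D] holding=-
step 5 (unstack(D, B)): towers=[E/C; F/A/B] holding=D

towers=[E/C; F/A/B] holding=D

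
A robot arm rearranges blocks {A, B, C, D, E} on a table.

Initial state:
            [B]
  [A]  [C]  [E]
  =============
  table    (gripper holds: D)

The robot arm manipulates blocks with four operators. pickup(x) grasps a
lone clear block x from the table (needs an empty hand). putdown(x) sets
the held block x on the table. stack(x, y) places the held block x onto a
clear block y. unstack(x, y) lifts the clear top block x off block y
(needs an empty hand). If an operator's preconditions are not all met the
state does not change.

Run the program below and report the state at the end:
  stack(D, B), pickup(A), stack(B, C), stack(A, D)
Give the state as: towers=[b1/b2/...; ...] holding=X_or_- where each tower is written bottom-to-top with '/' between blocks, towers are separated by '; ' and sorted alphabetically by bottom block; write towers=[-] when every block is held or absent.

step 1 (stack(D, B)): towers=[A; C; E/B/D] holding=-
step 2 (pickup(A)): towers=[C; E/B/D] holding=A
step 3 (stack(B, C)) [no-op]: towers=[C; E/B/D] holding=A
step 4 (stack(A, D)): towers=[C; E/B/D/A] holding=-

towers=[C; E/B/D/A] holding=-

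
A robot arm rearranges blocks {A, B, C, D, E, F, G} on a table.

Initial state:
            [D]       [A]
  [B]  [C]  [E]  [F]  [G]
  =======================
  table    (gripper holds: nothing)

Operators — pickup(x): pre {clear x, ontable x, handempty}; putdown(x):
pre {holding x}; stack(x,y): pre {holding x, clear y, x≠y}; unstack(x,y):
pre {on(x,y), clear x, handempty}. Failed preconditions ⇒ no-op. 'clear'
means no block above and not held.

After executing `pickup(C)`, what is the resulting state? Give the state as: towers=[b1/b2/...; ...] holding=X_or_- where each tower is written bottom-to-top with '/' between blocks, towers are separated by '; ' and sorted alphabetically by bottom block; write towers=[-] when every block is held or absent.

before: towers=[B; C; E/D; F; G/A] holding=-
pre[pickup(C)]: clear(C) yes, ontable(C) yes, handempty yes
all met → apply pickup(C)
after:  towers=[B; E/D; F; G/A] holding=C

towers=[B; E/D; F; G/A] holding=C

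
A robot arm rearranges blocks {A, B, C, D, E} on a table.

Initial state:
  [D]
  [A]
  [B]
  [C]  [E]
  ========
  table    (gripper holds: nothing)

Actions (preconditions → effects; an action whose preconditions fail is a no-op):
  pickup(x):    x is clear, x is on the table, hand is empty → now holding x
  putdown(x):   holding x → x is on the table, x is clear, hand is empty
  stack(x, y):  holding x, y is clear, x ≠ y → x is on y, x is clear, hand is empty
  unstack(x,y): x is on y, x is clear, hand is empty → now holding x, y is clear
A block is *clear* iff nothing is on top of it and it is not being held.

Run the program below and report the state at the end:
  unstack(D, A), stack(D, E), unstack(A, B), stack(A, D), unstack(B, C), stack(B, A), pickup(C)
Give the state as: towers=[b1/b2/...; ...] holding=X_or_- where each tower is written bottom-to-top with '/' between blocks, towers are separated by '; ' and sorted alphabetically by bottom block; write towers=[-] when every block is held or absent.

step 1 (unstack(D, A)): towers=[C/B/A; E] holding=D
step 2 (stack(D, E)): towers=[C/B/A; E/D] holding=-
step 3 (unstack(A, B)): towers=[C/B; E/D] holding=A
step 4 (stack(A, D)): towers=[C/B; E/D/A] holding=-
step 5 (unstack(B, C)): towers=[C; E/D/A] holding=B
step 6 (stack(B, A)): towers=[C; E/D/A/B] holding=-
step 7 (pickup(C)): towers=[E/D/A/B] holding=C

towers=[E/D/A/B] holding=C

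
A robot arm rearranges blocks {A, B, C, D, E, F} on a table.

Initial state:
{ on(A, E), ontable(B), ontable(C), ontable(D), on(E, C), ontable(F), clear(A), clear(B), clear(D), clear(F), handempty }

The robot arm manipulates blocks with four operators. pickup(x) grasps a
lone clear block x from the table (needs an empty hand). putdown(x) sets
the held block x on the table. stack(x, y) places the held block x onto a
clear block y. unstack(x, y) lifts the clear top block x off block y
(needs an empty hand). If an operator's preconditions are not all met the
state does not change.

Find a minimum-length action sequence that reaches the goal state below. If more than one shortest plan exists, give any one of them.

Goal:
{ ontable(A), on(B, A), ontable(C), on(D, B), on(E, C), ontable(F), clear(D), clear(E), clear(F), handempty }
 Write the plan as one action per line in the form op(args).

step 1 (unstack(A, E)): towers=[B; C/E; D; F] holding=A
step 2 (putdown(A)): towers=[A; B; C/E; D; F] holding=-
step 3 (pickup(B)): towers=[A; C/E; D; F] holding=B
step 4 (stack(B, A)): towers=[A/B; C/E; D; F] holding=-
step 5 (pickup(D)): towers=[A/B; C/E; F] holding=D
step 6 (stack(D, B)): towers=[A/B/D; C/E; F] holding=-
goal check: towers=[A/B/D; C/E; F] holding=- — reached (length 6, optimal by BFS)

unstack(A, E)
putdown(A)
pickup(B)
stack(B, A)
pickup(D)
stack(D, B)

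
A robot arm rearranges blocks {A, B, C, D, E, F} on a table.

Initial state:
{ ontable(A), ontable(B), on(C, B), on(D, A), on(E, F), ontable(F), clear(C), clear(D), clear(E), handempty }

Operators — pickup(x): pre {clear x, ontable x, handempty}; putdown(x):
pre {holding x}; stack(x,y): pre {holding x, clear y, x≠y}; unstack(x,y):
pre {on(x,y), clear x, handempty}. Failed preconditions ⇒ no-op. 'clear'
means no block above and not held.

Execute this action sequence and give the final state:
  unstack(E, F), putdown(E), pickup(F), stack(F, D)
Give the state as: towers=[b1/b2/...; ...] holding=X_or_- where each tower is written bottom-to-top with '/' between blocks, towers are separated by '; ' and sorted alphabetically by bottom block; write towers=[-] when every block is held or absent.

step 1 (unstack(E, F)): towers=[A/D; B/C; F] holding=E
step 2 (putdown(E)): towers=[A/D; B/C; E; F] holding=-
step 3 (pickup(F)): towers=[A/D; B/C; E] holding=F
step 4 (stack(F, D)): towers=[A/D/F; B/C; E] holding=-

towers=[A/D/F; B/C; E] holding=-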